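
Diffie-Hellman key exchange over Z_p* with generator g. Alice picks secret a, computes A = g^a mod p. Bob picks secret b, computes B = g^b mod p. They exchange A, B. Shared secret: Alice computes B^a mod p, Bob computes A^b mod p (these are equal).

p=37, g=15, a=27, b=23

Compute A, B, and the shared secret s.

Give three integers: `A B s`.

A = 15^27 mod 37  (bits of 27 = 11011)
  bit 0 = 1: r = r^2 * 15 mod 37 = 1^2 * 15 = 1*15 = 15
  bit 1 = 1: r = r^2 * 15 mod 37 = 15^2 * 15 = 3*15 = 8
  bit 2 = 0: r = r^2 mod 37 = 8^2 = 27
  bit 3 = 1: r = r^2 * 15 mod 37 = 27^2 * 15 = 26*15 = 20
  bit 4 = 1: r = r^2 * 15 mod 37 = 20^2 * 15 = 30*15 = 6
  -> A = 6
B = 15^23 mod 37  (bits of 23 = 10111)
  bit 0 = 1: r = r^2 * 15 mod 37 = 1^2 * 15 = 1*15 = 15
  bit 1 = 0: r = r^2 mod 37 = 15^2 = 3
  bit 2 = 1: r = r^2 * 15 mod 37 = 3^2 * 15 = 9*15 = 24
  bit 3 = 1: r = r^2 * 15 mod 37 = 24^2 * 15 = 21*15 = 19
  bit 4 = 1: r = r^2 * 15 mod 37 = 19^2 * 15 = 28*15 = 13
  -> B = 13
s = B^a = 13^27 mod 37  (bits of 27 = 11011)
  bit 0 = 1: r = r^2 * 13 mod 37 = 1^2 * 13 = 1*13 = 13
  bit 1 = 1: r = r^2 * 13 mod 37 = 13^2 * 13 = 21*13 = 14
  bit 2 = 0: r = r^2 mod 37 = 14^2 = 11
  bit 3 = 1: r = r^2 * 13 mod 37 = 11^2 * 13 = 10*13 = 19
  bit 4 = 1: r = r^2 * 13 mod 37 = 19^2 * 13 = 28*13 = 31
  -> s = B^a = 31

Answer: 6 13 31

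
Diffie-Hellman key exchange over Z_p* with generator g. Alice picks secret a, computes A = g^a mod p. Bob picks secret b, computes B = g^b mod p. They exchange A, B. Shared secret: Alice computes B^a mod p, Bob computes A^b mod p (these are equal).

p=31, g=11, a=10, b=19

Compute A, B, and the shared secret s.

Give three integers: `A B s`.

A = 11^10 mod 31  (bits of 10 = 1010)
  bit 0 = 1: r = r^2 * 11 mod 31 = 1^2 * 11 = 1*11 = 11
  bit 1 = 0: r = r^2 mod 31 = 11^2 = 28
  bit 2 = 1: r = r^2 * 11 mod 31 = 28^2 * 11 = 9*11 = 6
  bit 3 = 0: r = r^2 mod 31 = 6^2 = 5
  -> A = 5
B = 11^19 mod 31  (bits of 19 = 10011)
  bit 0 = 1: r = r^2 * 11 mod 31 = 1^2 * 11 = 1*11 = 11
  bit 1 = 0: r = r^2 mod 31 = 11^2 = 28
  bit 2 = 0: r = r^2 mod 31 = 28^2 = 9
  bit 3 = 1: r = r^2 * 11 mod 31 = 9^2 * 11 = 19*11 = 23
  bit 4 = 1: r = r^2 * 11 mod 31 = 23^2 * 11 = 2*11 = 22
  -> B = 22
s = B^a = 22^10 mod 31  (bits of 10 = 1010)
  bit 0 = 1: r = r^2 * 22 mod 31 = 1^2 * 22 = 1*22 = 22
  bit 1 = 0: r = r^2 mod 31 = 22^2 = 19
  bit 2 = 1: r = r^2 * 22 mod 31 = 19^2 * 22 = 20*22 = 6
  bit 3 = 0: r = r^2 mod 31 = 6^2 = 5
  -> s = B^a = 5

Answer: 5 22 5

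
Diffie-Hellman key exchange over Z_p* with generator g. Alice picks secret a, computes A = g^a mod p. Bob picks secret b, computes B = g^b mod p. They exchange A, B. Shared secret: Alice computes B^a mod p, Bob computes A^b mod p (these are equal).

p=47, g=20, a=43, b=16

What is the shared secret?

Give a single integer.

A = 20^43 mod 47  (bits of 43 = 101011)
  bit 0 = 1: r = r^2 * 20 mod 47 = 1^2 * 20 = 1*20 = 20
  bit 1 = 0: r = r^2 mod 47 = 20^2 = 24
  bit 2 = 1: r = r^2 * 20 mod 47 = 24^2 * 20 = 12*20 = 5
  bit 3 = 0: r = r^2 mod 47 = 5^2 = 25
  bit 4 = 1: r = r^2 * 20 mod 47 = 25^2 * 20 = 14*20 = 45
  bit 5 = 1: r = r^2 * 20 mod 47 = 45^2 * 20 = 4*20 = 33
  -> A = 33
B = 20^16 mod 47  (bits of 16 = 10000)
  bit 0 = 1: r = r^2 * 20 mod 47 = 1^2 * 20 = 1*20 = 20
  bit 1 = 0: r = r^2 mod 47 = 20^2 = 24
  bit 2 = 0: r = r^2 mod 47 = 24^2 = 12
  bit 3 = 0: r = r^2 mod 47 = 12^2 = 3
  bit 4 = 0: r = r^2 mod 47 = 3^2 = 9
  -> B = 9
s = B^a = 9^43 mod 47  (bits of 43 = 101011)
  bit 0 = 1: r = r^2 * 9 mod 47 = 1^2 * 9 = 1*9 = 9
  bit 1 = 0: r = r^2 mod 47 = 9^2 = 34
  bit 2 = 1: r = r^2 * 9 mod 47 = 34^2 * 9 = 28*9 = 17
  bit 3 = 0: r = r^2 mod 47 = 17^2 = 7
  bit 4 = 1: r = r^2 * 9 mod 47 = 7^2 * 9 = 2*9 = 18
  bit 5 = 1: r = r^2 * 9 mod 47 = 18^2 * 9 = 42*9 = 2
  -> s = B^a = 2

Answer: 2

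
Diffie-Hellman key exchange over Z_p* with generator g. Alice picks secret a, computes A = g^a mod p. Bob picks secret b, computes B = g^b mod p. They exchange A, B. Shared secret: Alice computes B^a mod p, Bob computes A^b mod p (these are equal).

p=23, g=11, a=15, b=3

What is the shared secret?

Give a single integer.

A = 11^15 mod 23  (bits of 15 = 1111)
  bit 0 = 1: r = r^2 * 11 mod 23 = 1^2 * 11 = 1*11 = 11
  bit 1 = 1: r = r^2 * 11 mod 23 = 11^2 * 11 = 6*11 = 20
  bit 2 = 1: r = r^2 * 11 mod 23 = 20^2 * 11 = 9*11 = 7
  bit 3 = 1: r = r^2 * 11 mod 23 = 7^2 * 11 = 3*11 = 10
  -> A = 10
B = 11^3 mod 23  (bits of 3 = 11)
  bit 0 = 1: r = r^2 * 11 mod 23 = 1^2 * 11 = 1*11 = 11
  bit 1 = 1: r = r^2 * 11 mod 23 = 11^2 * 11 = 6*11 = 20
  -> B = 20
s = B^a = 20^15 mod 23  (bits of 15 = 1111)
  bit 0 = 1: r = r^2 * 20 mod 23 = 1^2 * 20 = 1*20 = 20
  bit 1 = 1: r = r^2 * 20 mod 23 = 20^2 * 20 = 9*20 = 19
  bit 2 = 1: r = r^2 * 20 mod 23 = 19^2 * 20 = 16*20 = 21
  bit 3 = 1: r = r^2 * 20 mod 23 = 21^2 * 20 = 4*20 = 11
  -> s = B^a = 11

Answer: 11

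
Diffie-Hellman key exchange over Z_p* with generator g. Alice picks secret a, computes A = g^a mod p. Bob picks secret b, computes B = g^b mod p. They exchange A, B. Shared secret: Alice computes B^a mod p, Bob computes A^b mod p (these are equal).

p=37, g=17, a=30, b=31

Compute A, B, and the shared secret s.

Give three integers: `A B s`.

A = 17^30 mod 37  (bits of 30 = 11110)
  bit 0 = 1: r = r^2 * 17 mod 37 = 1^2 * 17 = 1*17 = 17
  bit 1 = 1: r = r^2 * 17 mod 37 = 17^2 * 17 = 30*17 = 29
  bit 2 = 1: r = r^2 * 17 mod 37 = 29^2 * 17 = 27*17 = 15
  bit 3 = 1: r = r^2 * 17 mod 37 = 15^2 * 17 = 3*17 = 14
  bit 4 = 0: r = r^2 mod 37 = 14^2 = 11
  -> A = 11
B = 17^31 mod 37  (bits of 31 = 11111)
  bit 0 = 1: r = r^2 * 17 mod 37 = 1^2 * 17 = 1*17 = 17
  bit 1 = 1: r = r^2 * 17 mod 37 = 17^2 * 17 = 30*17 = 29
  bit 2 = 1: r = r^2 * 17 mod 37 = 29^2 * 17 = 27*17 = 15
  bit 3 = 1: r = r^2 * 17 mod 37 = 15^2 * 17 = 3*17 = 14
  bit 4 = 1: r = r^2 * 17 mod 37 = 14^2 * 17 = 11*17 = 2
  -> B = 2
s = B^a = 2^30 mod 37  (bits of 30 = 11110)
  bit 0 = 1: r = r^2 * 2 mod 37 = 1^2 * 2 = 1*2 = 2
  bit 1 = 1: r = r^2 * 2 mod 37 = 2^2 * 2 = 4*2 = 8
  bit 2 = 1: r = r^2 * 2 mod 37 = 8^2 * 2 = 27*2 = 17
  bit 3 = 1: r = r^2 * 2 mod 37 = 17^2 * 2 = 30*2 = 23
  bit 4 = 0: r = r^2 mod 37 = 23^2 = 11
  -> s = B^a = 11

Answer: 11 2 11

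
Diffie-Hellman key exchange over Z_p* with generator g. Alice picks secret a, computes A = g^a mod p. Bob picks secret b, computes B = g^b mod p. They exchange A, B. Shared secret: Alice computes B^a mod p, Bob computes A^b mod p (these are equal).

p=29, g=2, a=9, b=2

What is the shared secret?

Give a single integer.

A = 2^9 mod 29  (bits of 9 = 1001)
  bit 0 = 1: r = r^2 * 2 mod 29 = 1^2 * 2 = 1*2 = 2
  bit 1 = 0: r = r^2 mod 29 = 2^2 = 4
  bit 2 = 0: r = r^2 mod 29 = 4^2 = 16
  bit 3 = 1: r = r^2 * 2 mod 29 = 16^2 * 2 = 24*2 = 19
  -> A = 19
B = 2^2 mod 29  (bits of 2 = 10)
  bit 0 = 1: r = r^2 * 2 mod 29 = 1^2 * 2 = 1*2 = 2
  bit 1 = 0: r = r^2 mod 29 = 2^2 = 4
  -> B = 4
s = B^a = 4^9 mod 29  (bits of 9 = 1001)
  bit 0 = 1: r = r^2 * 4 mod 29 = 1^2 * 4 = 1*4 = 4
  bit 1 = 0: r = r^2 mod 29 = 4^2 = 16
  bit 2 = 0: r = r^2 mod 29 = 16^2 = 24
  bit 3 = 1: r = r^2 * 4 mod 29 = 24^2 * 4 = 25*4 = 13
  -> s = B^a = 13

Answer: 13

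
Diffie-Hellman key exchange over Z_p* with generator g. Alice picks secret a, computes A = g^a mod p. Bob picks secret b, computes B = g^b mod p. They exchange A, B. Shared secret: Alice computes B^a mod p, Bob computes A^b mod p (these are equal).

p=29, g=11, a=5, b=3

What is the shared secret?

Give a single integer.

A = 11^5 mod 29  (bits of 5 = 101)
  bit 0 = 1: r = r^2 * 11 mod 29 = 1^2 * 11 = 1*11 = 11
  bit 1 = 0: r = r^2 mod 29 = 11^2 = 5
  bit 2 = 1: r = r^2 * 11 mod 29 = 5^2 * 11 = 25*11 = 14
  -> A = 14
B = 11^3 mod 29  (bits of 3 = 11)
  bit 0 = 1: r = r^2 * 11 mod 29 = 1^2 * 11 = 1*11 = 11
  bit 1 = 1: r = r^2 * 11 mod 29 = 11^2 * 11 = 5*11 = 26
  -> B = 26
s = B^a = 26^5 mod 29  (bits of 5 = 101)
  bit 0 = 1: r = r^2 * 26 mod 29 = 1^2 * 26 = 1*26 = 26
  bit 1 = 0: r = r^2 mod 29 = 26^2 = 9
  bit 2 = 1: r = r^2 * 26 mod 29 = 9^2 * 26 = 23*26 = 18
  -> s = B^a = 18

Answer: 18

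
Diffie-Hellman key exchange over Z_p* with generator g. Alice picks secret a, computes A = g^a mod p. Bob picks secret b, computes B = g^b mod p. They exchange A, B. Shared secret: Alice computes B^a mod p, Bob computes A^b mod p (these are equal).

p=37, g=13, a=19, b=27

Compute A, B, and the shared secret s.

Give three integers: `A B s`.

Answer: 24 31 6

Derivation:
A = 13^19 mod 37  (bits of 19 = 10011)
  bit 0 = 1: r = r^2 * 13 mod 37 = 1^2 * 13 = 1*13 = 13
  bit 1 = 0: r = r^2 mod 37 = 13^2 = 21
  bit 2 = 0: r = r^2 mod 37 = 21^2 = 34
  bit 3 = 1: r = r^2 * 13 mod 37 = 34^2 * 13 = 9*13 = 6
  bit 4 = 1: r = r^2 * 13 mod 37 = 6^2 * 13 = 36*13 = 24
  -> A = 24
B = 13^27 mod 37  (bits of 27 = 11011)
  bit 0 = 1: r = r^2 * 13 mod 37 = 1^2 * 13 = 1*13 = 13
  bit 1 = 1: r = r^2 * 13 mod 37 = 13^2 * 13 = 21*13 = 14
  bit 2 = 0: r = r^2 mod 37 = 14^2 = 11
  bit 3 = 1: r = r^2 * 13 mod 37 = 11^2 * 13 = 10*13 = 19
  bit 4 = 1: r = r^2 * 13 mod 37 = 19^2 * 13 = 28*13 = 31
  -> B = 31
s = B^a = 31^19 mod 37  (bits of 19 = 10011)
  bit 0 = 1: r = r^2 * 31 mod 37 = 1^2 * 31 = 1*31 = 31
  bit 1 = 0: r = r^2 mod 37 = 31^2 = 36
  bit 2 = 0: r = r^2 mod 37 = 36^2 = 1
  bit 3 = 1: r = r^2 * 31 mod 37 = 1^2 * 31 = 1*31 = 31
  bit 4 = 1: r = r^2 * 31 mod 37 = 31^2 * 31 = 36*31 = 6
  -> s = B^a = 6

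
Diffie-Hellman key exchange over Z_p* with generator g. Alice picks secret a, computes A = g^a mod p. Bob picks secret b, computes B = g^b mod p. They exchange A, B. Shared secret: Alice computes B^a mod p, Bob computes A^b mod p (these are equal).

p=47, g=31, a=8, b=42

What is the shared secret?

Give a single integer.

Answer: 37

Derivation:
A = 31^8 mod 47  (bits of 8 = 1000)
  bit 0 = 1: r = r^2 * 31 mod 47 = 1^2 * 31 = 1*31 = 31
  bit 1 = 0: r = r^2 mod 47 = 31^2 = 21
  bit 2 = 0: r = r^2 mod 47 = 21^2 = 18
  bit 3 = 0: r = r^2 mod 47 = 18^2 = 42
  -> A = 42
B = 31^42 mod 47  (bits of 42 = 101010)
  bit 0 = 1: r = r^2 * 31 mod 47 = 1^2 * 31 = 1*31 = 31
  bit 1 = 0: r = r^2 mod 47 = 31^2 = 21
  bit 2 = 1: r = r^2 * 31 mod 47 = 21^2 * 31 = 18*31 = 41
  bit 3 = 0: r = r^2 mod 47 = 41^2 = 36
  bit 4 = 1: r = r^2 * 31 mod 47 = 36^2 * 31 = 27*31 = 38
  bit 5 = 0: r = r^2 mod 47 = 38^2 = 34
  -> B = 34
s = B^a = 34^8 mod 47  (bits of 8 = 1000)
  bit 0 = 1: r = r^2 * 34 mod 47 = 1^2 * 34 = 1*34 = 34
  bit 1 = 0: r = r^2 mod 47 = 34^2 = 28
  bit 2 = 0: r = r^2 mod 47 = 28^2 = 32
  bit 3 = 0: r = r^2 mod 47 = 32^2 = 37
  -> s = B^a = 37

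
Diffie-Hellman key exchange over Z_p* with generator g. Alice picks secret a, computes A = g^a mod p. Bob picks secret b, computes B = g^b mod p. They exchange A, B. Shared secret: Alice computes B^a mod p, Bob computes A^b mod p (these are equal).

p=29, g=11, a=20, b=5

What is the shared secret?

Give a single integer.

Answer: 24

Derivation:
A = 11^20 mod 29  (bits of 20 = 10100)
  bit 0 = 1: r = r^2 * 11 mod 29 = 1^2 * 11 = 1*11 = 11
  bit 1 = 0: r = r^2 mod 29 = 11^2 = 5
  bit 2 = 1: r = r^2 * 11 mod 29 = 5^2 * 11 = 25*11 = 14
  bit 3 = 0: r = r^2 mod 29 = 14^2 = 22
  bit 4 = 0: r = r^2 mod 29 = 22^2 = 20
  -> A = 20
B = 11^5 mod 29  (bits of 5 = 101)
  bit 0 = 1: r = r^2 * 11 mod 29 = 1^2 * 11 = 1*11 = 11
  bit 1 = 0: r = r^2 mod 29 = 11^2 = 5
  bit 2 = 1: r = r^2 * 11 mod 29 = 5^2 * 11 = 25*11 = 14
  -> B = 14
s = B^a = 14^20 mod 29  (bits of 20 = 10100)
  bit 0 = 1: r = r^2 * 14 mod 29 = 1^2 * 14 = 1*14 = 14
  bit 1 = 0: r = r^2 mod 29 = 14^2 = 22
  bit 2 = 1: r = r^2 * 14 mod 29 = 22^2 * 14 = 20*14 = 19
  bit 3 = 0: r = r^2 mod 29 = 19^2 = 13
  bit 4 = 0: r = r^2 mod 29 = 13^2 = 24
  -> s = B^a = 24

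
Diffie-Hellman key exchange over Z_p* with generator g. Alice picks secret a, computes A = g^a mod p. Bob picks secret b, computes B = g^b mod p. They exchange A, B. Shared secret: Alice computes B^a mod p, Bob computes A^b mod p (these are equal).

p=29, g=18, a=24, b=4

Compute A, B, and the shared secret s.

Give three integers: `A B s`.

Answer: 7 25 23

Derivation:
A = 18^24 mod 29  (bits of 24 = 11000)
  bit 0 = 1: r = r^2 * 18 mod 29 = 1^2 * 18 = 1*18 = 18
  bit 1 = 1: r = r^2 * 18 mod 29 = 18^2 * 18 = 5*18 = 3
  bit 2 = 0: r = r^2 mod 29 = 3^2 = 9
  bit 3 = 0: r = r^2 mod 29 = 9^2 = 23
  bit 4 = 0: r = r^2 mod 29 = 23^2 = 7
  -> A = 7
B = 18^4 mod 29  (bits of 4 = 100)
  bit 0 = 1: r = r^2 * 18 mod 29 = 1^2 * 18 = 1*18 = 18
  bit 1 = 0: r = r^2 mod 29 = 18^2 = 5
  bit 2 = 0: r = r^2 mod 29 = 5^2 = 25
  -> B = 25
s = B^a = 25^24 mod 29  (bits of 24 = 11000)
  bit 0 = 1: r = r^2 * 25 mod 29 = 1^2 * 25 = 1*25 = 25
  bit 1 = 1: r = r^2 * 25 mod 29 = 25^2 * 25 = 16*25 = 23
  bit 2 = 0: r = r^2 mod 29 = 23^2 = 7
  bit 3 = 0: r = r^2 mod 29 = 7^2 = 20
  bit 4 = 0: r = r^2 mod 29 = 20^2 = 23
  -> s = B^a = 23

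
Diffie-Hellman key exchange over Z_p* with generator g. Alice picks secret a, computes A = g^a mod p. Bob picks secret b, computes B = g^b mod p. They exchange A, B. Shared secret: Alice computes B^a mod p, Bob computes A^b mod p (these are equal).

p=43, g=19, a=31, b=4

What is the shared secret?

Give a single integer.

Answer: 38

Derivation:
A = 19^31 mod 43  (bits of 31 = 11111)
  bit 0 = 1: r = r^2 * 19 mod 43 = 1^2 * 19 = 1*19 = 19
  bit 1 = 1: r = r^2 * 19 mod 43 = 19^2 * 19 = 17*19 = 22
  bit 2 = 1: r = r^2 * 19 mod 43 = 22^2 * 19 = 11*19 = 37
  bit 3 = 1: r = r^2 * 19 mod 43 = 37^2 * 19 = 36*19 = 39
  bit 4 = 1: r = r^2 * 19 mod 43 = 39^2 * 19 = 16*19 = 3
  -> A = 3
B = 19^4 mod 43  (bits of 4 = 100)
  bit 0 = 1: r = r^2 * 19 mod 43 = 1^2 * 19 = 1*19 = 19
  bit 1 = 0: r = r^2 mod 43 = 19^2 = 17
  bit 2 = 0: r = r^2 mod 43 = 17^2 = 31
  -> B = 31
s = B^a = 31^31 mod 43  (bits of 31 = 11111)
  bit 0 = 1: r = r^2 * 31 mod 43 = 1^2 * 31 = 1*31 = 31
  bit 1 = 1: r = r^2 * 31 mod 43 = 31^2 * 31 = 15*31 = 35
  bit 2 = 1: r = r^2 * 31 mod 43 = 35^2 * 31 = 21*31 = 6
  bit 3 = 1: r = r^2 * 31 mod 43 = 6^2 * 31 = 36*31 = 41
  bit 4 = 1: r = r^2 * 31 mod 43 = 41^2 * 31 = 4*31 = 38
  -> s = B^a = 38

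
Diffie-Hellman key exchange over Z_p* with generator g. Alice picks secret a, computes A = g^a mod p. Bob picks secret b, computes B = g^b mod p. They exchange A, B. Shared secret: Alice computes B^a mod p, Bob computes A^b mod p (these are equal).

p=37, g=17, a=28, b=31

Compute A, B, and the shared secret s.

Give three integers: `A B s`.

Answer: 9 2 12

Derivation:
A = 17^28 mod 37  (bits of 28 = 11100)
  bit 0 = 1: r = r^2 * 17 mod 37 = 1^2 * 17 = 1*17 = 17
  bit 1 = 1: r = r^2 * 17 mod 37 = 17^2 * 17 = 30*17 = 29
  bit 2 = 1: r = r^2 * 17 mod 37 = 29^2 * 17 = 27*17 = 15
  bit 3 = 0: r = r^2 mod 37 = 15^2 = 3
  bit 4 = 0: r = r^2 mod 37 = 3^2 = 9
  -> A = 9
B = 17^31 mod 37  (bits of 31 = 11111)
  bit 0 = 1: r = r^2 * 17 mod 37 = 1^2 * 17 = 1*17 = 17
  bit 1 = 1: r = r^2 * 17 mod 37 = 17^2 * 17 = 30*17 = 29
  bit 2 = 1: r = r^2 * 17 mod 37 = 29^2 * 17 = 27*17 = 15
  bit 3 = 1: r = r^2 * 17 mod 37 = 15^2 * 17 = 3*17 = 14
  bit 4 = 1: r = r^2 * 17 mod 37 = 14^2 * 17 = 11*17 = 2
  -> B = 2
s = B^a = 2^28 mod 37  (bits of 28 = 11100)
  bit 0 = 1: r = r^2 * 2 mod 37 = 1^2 * 2 = 1*2 = 2
  bit 1 = 1: r = r^2 * 2 mod 37 = 2^2 * 2 = 4*2 = 8
  bit 2 = 1: r = r^2 * 2 mod 37 = 8^2 * 2 = 27*2 = 17
  bit 3 = 0: r = r^2 mod 37 = 17^2 = 30
  bit 4 = 0: r = r^2 mod 37 = 30^2 = 12
  -> s = B^a = 12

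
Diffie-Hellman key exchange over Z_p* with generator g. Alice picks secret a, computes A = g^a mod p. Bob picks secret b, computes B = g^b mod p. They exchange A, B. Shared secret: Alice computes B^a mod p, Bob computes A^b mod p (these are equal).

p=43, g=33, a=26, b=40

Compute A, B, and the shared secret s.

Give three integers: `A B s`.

Answer: 25 40 15

Derivation:
A = 33^26 mod 43  (bits of 26 = 11010)
  bit 0 = 1: r = r^2 * 33 mod 43 = 1^2 * 33 = 1*33 = 33
  bit 1 = 1: r = r^2 * 33 mod 43 = 33^2 * 33 = 14*33 = 32
  bit 2 = 0: r = r^2 mod 43 = 32^2 = 35
  bit 3 = 1: r = r^2 * 33 mod 43 = 35^2 * 33 = 21*33 = 5
  bit 4 = 0: r = r^2 mod 43 = 5^2 = 25
  -> A = 25
B = 33^40 mod 43  (bits of 40 = 101000)
  bit 0 = 1: r = r^2 * 33 mod 43 = 1^2 * 33 = 1*33 = 33
  bit 1 = 0: r = r^2 mod 43 = 33^2 = 14
  bit 2 = 1: r = r^2 * 33 mod 43 = 14^2 * 33 = 24*33 = 18
  bit 3 = 0: r = r^2 mod 43 = 18^2 = 23
  bit 4 = 0: r = r^2 mod 43 = 23^2 = 13
  bit 5 = 0: r = r^2 mod 43 = 13^2 = 40
  -> B = 40
s = B^a = 40^26 mod 43  (bits of 26 = 11010)
  bit 0 = 1: r = r^2 * 40 mod 43 = 1^2 * 40 = 1*40 = 40
  bit 1 = 1: r = r^2 * 40 mod 43 = 40^2 * 40 = 9*40 = 16
  bit 2 = 0: r = r^2 mod 43 = 16^2 = 41
  bit 3 = 1: r = r^2 * 40 mod 43 = 41^2 * 40 = 4*40 = 31
  bit 4 = 0: r = r^2 mod 43 = 31^2 = 15
  -> s = B^a = 15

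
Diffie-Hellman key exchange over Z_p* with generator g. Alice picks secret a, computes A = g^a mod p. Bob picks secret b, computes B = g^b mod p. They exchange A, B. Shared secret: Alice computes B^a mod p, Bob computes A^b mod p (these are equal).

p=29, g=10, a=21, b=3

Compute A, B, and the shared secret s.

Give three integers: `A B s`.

A = 10^21 mod 29  (bits of 21 = 10101)
  bit 0 = 1: r = r^2 * 10 mod 29 = 1^2 * 10 = 1*10 = 10
  bit 1 = 0: r = r^2 mod 29 = 10^2 = 13
  bit 2 = 1: r = r^2 * 10 mod 29 = 13^2 * 10 = 24*10 = 8
  bit 3 = 0: r = r^2 mod 29 = 8^2 = 6
  bit 4 = 1: r = r^2 * 10 mod 29 = 6^2 * 10 = 7*10 = 12
  -> A = 12
B = 10^3 mod 29  (bits of 3 = 11)
  bit 0 = 1: r = r^2 * 10 mod 29 = 1^2 * 10 = 1*10 = 10
  bit 1 = 1: r = r^2 * 10 mod 29 = 10^2 * 10 = 13*10 = 14
  -> B = 14
s = B^a = 14^21 mod 29  (bits of 21 = 10101)
  bit 0 = 1: r = r^2 * 14 mod 29 = 1^2 * 14 = 1*14 = 14
  bit 1 = 0: r = r^2 mod 29 = 14^2 = 22
  bit 2 = 1: r = r^2 * 14 mod 29 = 22^2 * 14 = 20*14 = 19
  bit 3 = 0: r = r^2 mod 29 = 19^2 = 13
  bit 4 = 1: r = r^2 * 14 mod 29 = 13^2 * 14 = 24*14 = 17
  -> s = B^a = 17

Answer: 12 14 17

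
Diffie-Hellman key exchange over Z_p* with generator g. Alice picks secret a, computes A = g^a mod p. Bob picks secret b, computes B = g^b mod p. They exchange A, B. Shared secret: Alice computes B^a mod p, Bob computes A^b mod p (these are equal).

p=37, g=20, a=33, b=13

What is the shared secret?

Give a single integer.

Answer: 14

Derivation:
A = 20^33 mod 37  (bits of 33 = 100001)
  bit 0 = 1: r = r^2 * 20 mod 37 = 1^2 * 20 = 1*20 = 20
  bit 1 = 0: r = r^2 mod 37 = 20^2 = 30
  bit 2 = 0: r = r^2 mod 37 = 30^2 = 12
  bit 3 = 0: r = r^2 mod 37 = 12^2 = 33
  bit 4 = 0: r = r^2 mod 37 = 33^2 = 16
  bit 5 = 1: r = r^2 * 20 mod 37 = 16^2 * 20 = 34*20 = 14
  -> A = 14
B = 20^13 mod 37  (bits of 13 = 1101)
  bit 0 = 1: r = r^2 * 20 mod 37 = 1^2 * 20 = 1*20 = 20
  bit 1 = 1: r = r^2 * 20 mod 37 = 20^2 * 20 = 30*20 = 8
  bit 2 = 0: r = r^2 mod 37 = 8^2 = 27
  bit 3 = 1: r = r^2 * 20 mod 37 = 27^2 * 20 = 26*20 = 2
  -> B = 2
s = B^a = 2^33 mod 37  (bits of 33 = 100001)
  bit 0 = 1: r = r^2 * 2 mod 37 = 1^2 * 2 = 1*2 = 2
  bit 1 = 0: r = r^2 mod 37 = 2^2 = 4
  bit 2 = 0: r = r^2 mod 37 = 4^2 = 16
  bit 3 = 0: r = r^2 mod 37 = 16^2 = 34
  bit 4 = 0: r = r^2 mod 37 = 34^2 = 9
  bit 5 = 1: r = r^2 * 2 mod 37 = 9^2 * 2 = 7*2 = 14
  -> s = B^a = 14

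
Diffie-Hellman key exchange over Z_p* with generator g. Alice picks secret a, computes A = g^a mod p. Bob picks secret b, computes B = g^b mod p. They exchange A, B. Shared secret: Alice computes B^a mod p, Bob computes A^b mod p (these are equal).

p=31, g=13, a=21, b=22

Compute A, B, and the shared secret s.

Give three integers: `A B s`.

A = 13^21 mod 31  (bits of 21 = 10101)
  bit 0 = 1: r = r^2 * 13 mod 31 = 1^2 * 13 = 1*13 = 13
  bit 1 = 0: r = r^2 mod 31 = 13^2 = 14
  bit 2 = 1: r = r^2 * 13 mod 31 = 14^2 * 13 = 10*13 = 6
  bit 3 = 0: r = r^2 mod 31 = 6^2 = 5
  bit 4 = 1: r = r^2 * 13 mod 31 = 5^2 * 13 = 25*13 = 15
  -> A = 15
B = 13^22 mod 31  (bits of 22 = 10110)
  bit 0 = 1: r = r^2 * 13 mod 31 = 1^2 * 13 = 1*13 = 13
  bit 1 = 0: r = r^2 mod 31 = 13^2 = 14
  bit 2 = 1: r = r^2 * 13 mod 31 = 14^2 * 13 = 10*13 = 6
  bit 3 = 1: r = r^2 * 13 mod 31 = 6^2 * 13 = 5*13 = 3
  bit 4 = 0: r = r^2 mod 31 = 3^2 = 9
  -> B = 9
s = B^a = 9^21 mod 31  (bits of 21 = 10101)
  bit 0 = 1: r = r^2 * 9 mod 31 = 1^2 * 9 = 1*9 = 9
  bit 1 = 0: r = r^2 mod 31 = 9^2 = 19
  bit 2 = 1: r = r^2 * 9 mod 31 = 19^2 * 9 = 20*9 = 25
  bit 3 = 0: r = r^2 mod 31 = 25^2 = 5
  bit 4 = 1: r = r^2 * 9 mod 31 = 5^2 * 9 = 25*9 = 8
  -> s = B^a = 8

Answer: 15 9 8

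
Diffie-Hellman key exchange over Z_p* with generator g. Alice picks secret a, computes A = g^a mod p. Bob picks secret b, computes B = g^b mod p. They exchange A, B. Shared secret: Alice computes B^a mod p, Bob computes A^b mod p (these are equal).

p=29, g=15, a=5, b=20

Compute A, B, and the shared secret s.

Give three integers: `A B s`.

A = 15^5 mod 29  (bits of 5 = 101)
  bit 0 = 1: r = r^2 * 15 mod 29 = 1^2 * 15 = 1*15 = 15
  bit 1 = 0: r = r^2 mod 29 = 15^2 = 22
  bit 2 = 1: r = r^2 * 15 mod 29 = 22^2 * 15 = 20*15 = 10
  -> A = 10
B = 15^20 mod 29  (bits of 20 = 10100)
  bit 0 = 1: r = r^2 * 15 mod 29 = 1^2 * 15 = 1*15 = 15
  bit 1 = 0: r = r^2 mod 29 = 15^2 = 22
  bit 2 = 1: r = r^2 * 15 mod 29 = 22^2 * 15 = 20*15 = 10
  bit 3 = 0: r = r^2 mod 29 = 10^2 = 13
  bit 4 = 0: r = r^2 mod 29 = 13^2 = 24
  -> B = 24
s = B^a = 24^5 mod 29  (bits of 5 = 101)
  bit 0 = 1: r = r^2 * 24 mod 29 = 1^2 * 24 = 1*24 = 24
  bit 1 = 0: r = r^2 mod 29 = 24^2 = 25
  bit 2 = 1: r = r^2 * 24 mod 29 = 25^2 * 24 = 16*24 = 7
  -> s = B^a = 7

Answer: 10 24 7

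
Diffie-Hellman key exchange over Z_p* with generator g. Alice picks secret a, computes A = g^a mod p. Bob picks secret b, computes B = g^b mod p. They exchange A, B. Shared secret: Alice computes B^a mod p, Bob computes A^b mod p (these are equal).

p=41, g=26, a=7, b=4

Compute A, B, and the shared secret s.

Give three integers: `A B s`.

A = 26^7 mod 41  (bits of 7 = 111)
  bit 0 = 1: r = r^2 * 26 mod 41 = 1^2 * 26 = 1*26 = 26
  bit 1 = 1: r = r^2 * 26 mod 41 = 26^2 * 26 = 20*26 = 28
  bit 2 = 1: r = r^2 * 26 mod 41 = 28^2 * 26 = 5*26 = 7
  -> A = 7
B = 26^4 mod 41  (bits of 4 = 100)
  bit 0 = 1: r = r^2 * 26 mod 41 = 1^2 * 26 = 1*26 = 26
  bit 1 = 0: r = r^2 mod 41 = 26^2 = 20
  bit 2 = 0: r = r^2 mod 41 = 20^2 = 31
  -> B = 31
s = B^a = 31^7 mod 41  (bits of 7 = 111)
  bit 0 = 1: r = r^2 * 31 mod 41 = 1^2 * 31 = 1*31 = 31
  bit 1 = 1: r = r^2 * 31 mod 41 = 31^2 * 31 = 18*31 = 25
  bit 2 = 1: r = r^2 * 31 mod 41 = 25^2 * 31 = 10*31 = 23
  -> s = B^a = 23

Answer: 7 31 23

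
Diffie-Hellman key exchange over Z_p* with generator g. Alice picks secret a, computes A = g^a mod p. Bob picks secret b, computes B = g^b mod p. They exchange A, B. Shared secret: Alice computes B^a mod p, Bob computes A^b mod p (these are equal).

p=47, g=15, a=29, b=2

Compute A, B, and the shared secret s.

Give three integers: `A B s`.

Answer: 13 37 28

Derivation:
A = 15^29 mod 47  (bits of 29 = 11101)
  bit 0 = 1: r = r^2 * 15 mod 47 = 1^2 * 15 = 1*15 = 15
  bit 1 = 1: r = r^2 * 15 mod 47 = 15^2 * 15 = 37*15 = 38
  bit 2 = 1: r = r^2 * 15 mod 47 = 38^2 * 15 = 34*15 = 40
  bit 3 = 0: r = r^2 mod 47 = 40^2 = 2
  bit 4 = 1: r = r^2 * 15 mod 47 = 2^2 * 15 = 4*15 = 13
  -> A = 13
B = 15^2 mod 47  (bits of 2 = 10)
  bit 0 = 1: r = r^2 * 15 mod 47 = 1^2 * 15 = 1*15 = 15
  bit 1 = 0: r = r^2 mod 47 = 15^2 = 37
  -> B = 37
s = B^a = 37^29 mod 47  (bits of 29 = 11101)
  bit 0 = 1: r = r^2 * 37 mod 47 = 1^2 * 37 = 1*37 = 37
  bit 1 = 1: r = r^2 * 37 mod 47 = 37^2 * 37 = 6*37 = 34
  bit 2 = 1: r = r^2 * 37 mod 47 = 34^2 * 37 = 28*37 = 2
  bit 3 = 0: r = r^2 mod 47 = 2^2 = 4
  bit 4 = 1: r = r^2 * 37 mod 47 = 4^2 * 37 = 16*37 = 28
  -> s = B^a = 28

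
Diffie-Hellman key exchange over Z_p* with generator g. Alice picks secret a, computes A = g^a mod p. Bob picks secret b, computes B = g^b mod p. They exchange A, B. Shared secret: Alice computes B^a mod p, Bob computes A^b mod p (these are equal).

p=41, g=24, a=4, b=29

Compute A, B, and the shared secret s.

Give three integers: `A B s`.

Answer: 4 26 31

Derivation:
A = 24^4 mod 41  (bits of 4 = 100)
  bit 0 = 1: r = r^2 * 24 mod 41 = 1^2 * 24 = 1*24 = 24
  bit 1 = 0: r = r^2 mod 41 = 24^2 = 2
  bit 2 = 0: r = r^2 mod 41 = 2^2 = 4
  -> A = 4
B = 24^29 mod 41  (bits of 29 = 11101)
  bit 0 = 1: r = r^2 * 24 mod 41 = 1^2 * 24 = 1*24 = 24
  bit 1 = 1: r = r^2 * 24 mod 41 = 24^2 * 24 = 2*24 = 7
  bit 2 = 1: r = r^2 * 24 mod 41 = 7^2 * 24 = 8*24 = 28
  bit 3 = 0: r = r^2 mod 41 = 28^2 = 5
  bit 4 = 1: r = r^2 * 24 mod 41 = 5^2 * 24 = 25*24 = 26
  -> B = 26
s = B^a = 26^4 mod 41  (bits of 4 = 100)
  bit 0 = 1: r = r^2 * 26 mod 41 = 1^2 * 26 = 1*26 = 26
  bit 1 = 0: r = r^2 mod 41 = 26^2 = 20
  bit 2 = 0: r = r^2 mod 41 = 20^2 = 31
  -> s = B^a = 31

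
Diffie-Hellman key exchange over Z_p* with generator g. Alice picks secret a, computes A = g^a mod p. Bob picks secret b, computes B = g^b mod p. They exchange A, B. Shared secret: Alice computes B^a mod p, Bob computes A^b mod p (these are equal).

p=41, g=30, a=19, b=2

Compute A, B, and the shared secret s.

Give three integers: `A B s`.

A = 30^19 mod 41  (bits of 19 = 10011)
  bit 0 = 1: r = r^2 * 30 mod 41 = 1^2 * 30 = 1*30 = 30
  bit 1 = 0: r = r^2 mod 41 = 30^2 = 39
  bit 2 = 0: r = r^2 mod 41 = 39^2 = 4
  bit 3 = 1: r = r^2 * 30 mod 41 = 4^2 * 30 = 16*30 = 29
  bit 4 = 1: r = r^2 * 30 mod 41 = 29^2 * 30 = 21*30 = 15
  -> A = 15
B = 30^2 mod 41  (bits of 2 = 10)
  bit 0 = 1: r = r^2 * 30 mod 41 = 1^2 * 30 = 1*30 = 30
  bit 1 = 0: r = r^2 mod 41 = 30^2 = 39
  -> B = 39
s = B^a = 39^19 mod 41  (bits of 19 = 10011)
  bit 0 = 1: r = r^2 * 39 mod 41 = 1^2 * 39 = 1*39 = 39
  bit 1 = 0: r = r^2 mod 41 = 39^2 = 4
  bit 2 = 0: r = r^2 mod 41 = 4^2 = 16
  bit 3 = 1: r = r^2 * 39 mod 41 = 16^2 * 39 = 10*39 = 21
  bit 4 = 1: r = r^2 * 39 mod 41 = 21^2 * 39 = 31*39 = 20
  -> s = B^a = 20

Answer: 15 39 20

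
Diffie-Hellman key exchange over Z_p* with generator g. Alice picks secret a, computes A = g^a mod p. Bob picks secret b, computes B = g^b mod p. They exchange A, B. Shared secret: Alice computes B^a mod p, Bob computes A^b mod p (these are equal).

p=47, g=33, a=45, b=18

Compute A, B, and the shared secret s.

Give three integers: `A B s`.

Answer: 10 16 3

Derivation:
A = 33^45 mod 47  (bits of 45 = 101101)
  bit 0 = 1: r = r^2 * 33 mod 47 = 1^2 * 33 = 1*33 = 33
  bit 1 = 0: r = r^2 mod 47 = 33^2 = 8
  bit 2 = 1: r = r^2 * 33 mod 47 = 8^2 * 33 = 17*33 = 44
  bit 3 = 1: r = r^2 * 33 mod 47 = 44^2 * 33 = 9*33 = 15
  bit 4 = 0: r = r^2 mod 47 = 15^2 = 37
  bit 5 = 1: r = r^2 * 33 mod 47 = 37^2 * 33 = 6*33 = 10
  -> A = 10
B = 33^18 mod 47  (bits of 18 = 10010)
  bit 0 = 1: r = r^2 * 33 mod 47 = 1^2 * 33 = 1*33 = 33
  bit 1 = 0: r = r^2 mod 47 = 33^2 = 8
  bit 2 = 0: r = r^2 mod 47 = 8^2 = 17
  bit 3 = 1: r = r^2 * 33 mod 47 = 17^2 * 33 = 7*33 = 43
  bit 4 = 0: r = r^2 mod 47 = 43^2 = 16
  -> B = 16
s = B^a = 16^45 mod 47  (bits of 45 = 101101)
  bit 0 = 1: r = r^2 * 16 mod 47 = 1^2 * 16 = 1*16 = 16
  bit 1 = 0: r = r^2 mod 47 = 16^2 = 21
  bit 2 = 1: r = r^2 * 16 mod 47 = 21^2 * 16 = 18*16 = 6
  bit 3 = 1: r = r^2 * 16 mod 47 = 6^2 * 16 = 36*16 = 12
  bit 4 = 0: r = r^2 mod 47 = 12^2 = 3
  bit 5 = 1: r = r^2 * 16 mod 47 = 3^2 * 16 = 9*16 = 3
  -> s = B^a = 3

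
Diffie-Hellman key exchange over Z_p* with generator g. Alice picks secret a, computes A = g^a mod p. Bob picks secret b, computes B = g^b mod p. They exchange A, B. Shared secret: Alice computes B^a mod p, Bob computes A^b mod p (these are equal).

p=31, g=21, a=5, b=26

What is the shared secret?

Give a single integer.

Answer: 5

Derivation:
A = 21^5 mod 31  (bits of 5 = 101)
  bit 0 = 1: r = r^2 * 21 mod 31 = 1^2 * 21 = 1*21 = 21
  bit 1 = 0: r = r^2 mod 31 = 21^2 = 7
  bit 2 = 1: r = r^2 * 21 mod 31 = 7^2 * 21 = 18*21 = 6
  -> A = 6
B = 21^26 mod 31  (bits of 26 = 11010)
  bit 0 = 1: r = r^2 * 21 mod 31 = 1^2 * 21 = 1*21 = 21
  bit 1 = 1: r = r^2 * 21 mod 31 = 21^2 * 21 = 7*21 = 23
  bit 2 = 0: r = r^2 mod 31 = 23^2 = 2
  bit 3 = 1: r = r^2 * 21 mod 31 = 2^2 * 21 = 4*21 = 22
  bit 4 = 0: r = r^2 mod 31 = 22^2 = 19
  -> B = 19
s = B^a = 19^5 mod 31  (bits of 5 = 101)
  bit 0 = 1: r = r^2 * 19 mod 31 = 1^2 * 19 = 1*19 = 19
  bit 1 = 0: r = r^2 mod 31 = 19^2 = 20
  bit 2 = 1: r = r^2 * 19 mod 31 = 20^2 * 19 = 28*19 = 5
  -> s = B^a = 5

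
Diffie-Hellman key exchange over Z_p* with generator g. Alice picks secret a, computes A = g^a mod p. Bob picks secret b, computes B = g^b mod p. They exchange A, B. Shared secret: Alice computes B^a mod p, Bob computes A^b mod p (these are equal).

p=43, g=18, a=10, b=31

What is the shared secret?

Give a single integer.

Answer: 9

Derivation:
A = 18^10 mod 43  (bits of 10 = 1010)
  bit 0 = 1: r = r^2 * 18 mod 43 = 1^2 * 18 = 1*18 = 18
  bit 1 = 0: r = r^2 mod 43 = 18^2 = 23
  bit 2 = 1: r = r^2 * 18 mod 43 = 23^2 * 18 = 13*18 = 19
  bit 3 = 0: r = r^2 mod 43 = 19^2 = 17
  -> A = 17
B = 18^31 mod 43  (bits of 31 = 11111)
  bit 0 = 1: r = r^2 * 18 mod 43 = 1^2 * 18 = 1*18 = 18
  bit 1 = 1: r = r^2 * 18 mod 43 = 18^2 * 18 = 23*18 = 27
  bit 2 = 1: r = r^2 * 18 mod 43 = 27^2 * 18 = 41*18 = 7
  bit 3 = 1: r = r^2 * 18 mod 43 = 7^2 * 18 = 6*18 = 22
  bit 4 = 1: r = r^2 * 18 mod 43 = 22^2 * 18 = 11*18 = 26
  -> B = 26
s = B^a = 26^10 mod 43  (bits of 10 = 1010)
  bit 0 = 1: r = r^2 * 26 mod 43 = 1^2 * 26 = 1*26 = 26
  bit 1 = 0: r = r^2 mod 43 = 26^2 = 31
  bit 2 = 1: r = r^2 * 26 mod 43 = 31^2 * 26 = 15*26 = 3
  bit 3 = 0: r = r^2 mod 43 = 3^2 = 9
  -> s = B^a = 9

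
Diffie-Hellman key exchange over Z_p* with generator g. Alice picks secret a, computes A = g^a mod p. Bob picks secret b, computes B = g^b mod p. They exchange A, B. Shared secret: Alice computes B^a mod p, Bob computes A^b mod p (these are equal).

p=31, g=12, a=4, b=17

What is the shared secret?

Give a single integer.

A = 12^4 mod 31  (bits of 4 = 100)
  bit 0 = 1: r = r^2 * 12 mod 31 = 1^2 * 12 = 1*12 = 12
  bit 1 = 0: r = r^2 mod 31 = 12^2 = 20
  bit 2 = 0: r = r^2 mod 31 = 20^2 = 28
  -> A = 28
B = 12^17 mod 31  (bits of 17 = 10001)
  bit 0 = 1: r = r^2 * 12 mod 31 = 1^2 * 12 = 1*12 = 12
  bit 1 = 0: r = r^2 mod 31 = 12^2 = 20
  bit 2 = 0: r = r^2 mod 31 = 20^2 = 28
  bit 3 = 0: r = r^2 mod 31 = 28^2 = 9
  bit 4 = 1: r = r^2 * 12 mod 31 = 9^2 * 12 = 19*12 = 11
  -> B = 11
s = B^a = 11^4 mod 31  (bits of 4 = 100)
  bit 0 = 1: r = r^2 * 11 mod 31 = 1^2 * 11 = 1*11 = 11
  bit 1 = 0: r = r^2 mod 31 = 11^2 = 28
  bit 2 = 0: r = r^2 mod 31 = 28^2 = 9
  -> s = B^a = 9

Answer: 9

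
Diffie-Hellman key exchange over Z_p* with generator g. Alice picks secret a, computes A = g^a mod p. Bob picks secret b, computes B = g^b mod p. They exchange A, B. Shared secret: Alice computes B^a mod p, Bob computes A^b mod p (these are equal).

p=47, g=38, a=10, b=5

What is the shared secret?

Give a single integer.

Answer: 28

Derivation:
A = 38^10 mod 47  (bits of 10 = 1010)
  bit 0 = 1: r = r^2 * 38 mod 47 = 1^2 * 38 = 1*38 = 38
  bit 1 = 0: r = r^2 mod 47 = 38^2 = 34
  bit 2 = 1: r = r^2 * 38 mod 47 = 34^2 * 38 = 28*38 = 30
  bit 3 = 0: r = r^2 mod 47 = 30^2 = 7
  -> A = 7
B = 38^5 mod 47  (bits of 5 = 101)
  bit 0 = 1: r = r^2 * 38 mod 47 = 1^2 * 38 = 1*38 = 38
  bit 1 = 0: r = r^2 mod 47 = 38^2 = 34
  bit 2 = 1: r = r^2 * 38 mod 47 = 34^2 * 38 = 28*38 = 30
  -> B = 30
s = B^a = 30^10 mod 47  (bits of 10 = 1010)
  bit 0 = 1: r = r^2 * 30 mod 47 = 1^2 * 30 = 1*30 = 30
  bit 1 = 0: r = r^2 mod 47 = 30^2 = 7
  bit 2 = 1: r = r^2 * 30 mod 47 = 7^2 * 30 = 2*30 = 13
  bit 3 = 0: r = r^2 mod 47 = 13^2 = 28
  -> s = B^a = 28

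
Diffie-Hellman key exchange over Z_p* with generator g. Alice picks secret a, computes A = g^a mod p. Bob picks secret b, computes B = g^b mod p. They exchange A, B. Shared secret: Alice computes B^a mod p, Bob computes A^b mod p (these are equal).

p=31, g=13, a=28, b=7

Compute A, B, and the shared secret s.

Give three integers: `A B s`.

Answer: 20 22 18

Derivation:
A = 13^28 mod 31  (bits of 28 = 11100)
  bit 0 = 1: r = r^2 * 13 mod 31 = 1^2 * 13 = 1*13 = 13
  bit 1 = 1: r = r^2 * 13 mod 31 = 13^2 * 13 = 14*13 = 27
  bit 2 = 1: r = r^2 * 13 mod 31 = 27^2 * 13 = 16*13 = 22
  bit 3 = 0: r = r^2 mod 31 = 22^2 = 19
  bit 4 = 0: r = r^2 mod 31 = 19^2 = 20
  -> A = 20
B = 13^7 mod 31  (bits of 7 = 111)
  bit 0 = 1: r = r^2 * 13 mod 31 = 1^2 * 13 = 1*13 = 13
  bit 1 = 1: r = r^2 * 13 mod 31 = 13^2 * 13 = 14*13 = 27
  bit 2 = 1: r = r^2 * 13 mod 31 = 27^2 * 13 = 16*13 = 22
  -> B = 22
s = B^a = 22^28 mod 31  (bits of 28 = 11100)
  bit 0 = 1: r = r^2 * 22 mod 31 = 1^2 * 22 = 1*22 = 22
  bit 1 = 1: r = r^2 * 22 mod 31 = 22^2 * 22 = 19*22 = 15
  bit 2 = 1: r = r^2 * 22 mod 31 = 15^2 * 22 = 8*22 = 21
  bit 3 = 0: r = r^2 mod 31 = 21^2 = 7
  bit 4 = 0: r = r^2 mod 31 = 7^2 = 18
  -> s = B^a = 18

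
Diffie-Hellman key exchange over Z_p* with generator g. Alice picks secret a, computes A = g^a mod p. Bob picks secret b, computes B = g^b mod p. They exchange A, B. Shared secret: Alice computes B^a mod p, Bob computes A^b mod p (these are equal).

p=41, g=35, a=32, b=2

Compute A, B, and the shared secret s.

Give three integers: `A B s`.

Answer: 37 36 16

Derivation:
A = 35^32 mod 41  (bits of 32 = 100000)
  bit 0 = 1: r = r^2 * 35 mod 41 = 1^2 * 35 = 1*35 = 35
  bit 1 = 0: r = r^2 mod 41 = 35^2 = 36
  bit 2 = 0: r = r^2 mod 41 = 36^2 = 25
  bit 3 = 0: r = r^2 mod 41 = 25^2 = 10
  bit 4 = 0: r = r^2 mod 41 = 10^2 = 18
  bit 5 = 0: r = r^2 mod 41 = 18^2 = 37
  -> A = 37
B = 35^2 mod 41  (bits of 2 = 10)
  bit 0 = 1: r = r^2 * 35 mod 41 = 1^2 * 35 = 1*35 = 35
  bit 1 = 0: r = r^2 mod 41 = 35^2 = 36
  -> B = 36
s = B^a = 36^32 mod 41  (bits of 32 = 100000)
  bit 0 = 1: r = r^2 * 36 mod 41 = 1^2 * 36 = 1*36 = 36
  bit 1 = 0: r = r^2 mod 41 = 36^2 = 25
  bit 2 = 0: r = r^2 mod 41 = 25^2 = 10
  bit 3 = 0: r = r^2 mod 41 = 10^2 = 18
  bit 4 = 0: r = r^2 mod 41 = 18^2 = 37
  bit 5 = 0: r = r^2 mod 41 = 37^2 = 16
  -> s = B^a = 16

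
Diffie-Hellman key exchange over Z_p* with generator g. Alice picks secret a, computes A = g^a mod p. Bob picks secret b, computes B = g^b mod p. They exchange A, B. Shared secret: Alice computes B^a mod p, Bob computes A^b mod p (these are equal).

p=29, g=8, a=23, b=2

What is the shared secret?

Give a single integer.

A = 8^23 mod 29  (bits of 23 = 10111)
  bit 0 = 1: r = r^2 * 8 mod 29 = 1^2 * 8 = 1*8 = 8
  bit 1 = 0: r = r^2 mod 29 = 8^2 = 6
  bit 2 = 1: r = r^2 * 8 mod 29 = 6^2 * 8 = 7*8 = 27
  bit 3 = 1: r = r^2 * 8 mod 29 = 27^2 * 8 = 4*8 = 3
  bit 4 = 1: r = r^2 * 8 mod 29 = 3^2 * 8 = 9*8 = 14
  -> A = 14
B = 8^2 mod 29  (bits of 2 = 10)
  bit 0 = 1: r = r^2 * 8 mod 29 = 1^2 * 8 = 1*8 = 8
  bit 1 = 0: r = r^2 mod 29 = 8^2 = 6
  -> B = 6
s = B^a = 6^23 mod 29  (bits of 23 = 10111)
  bit 0 = 1: r = r^2 * 6 mod 29 = 1^2 * 6 = 1*6 = 6
  bit 1 = 0: r = r^2 mod 29 = 6^2 = 7
  bit 2 = 1: r = r^2 * 6 mod 29 = 7^2 * 6 = 20*6 = 4
  bit 3 = 1: r = r^2 * 6 mod 29 = 4^2 * 6 = 16*6 = 9
  bit 4 = 1: r = r^2 * 6 mod 29 = 9^2 * 6 = 23*6 = 22
  -> s = B^a = 22

Answer: 22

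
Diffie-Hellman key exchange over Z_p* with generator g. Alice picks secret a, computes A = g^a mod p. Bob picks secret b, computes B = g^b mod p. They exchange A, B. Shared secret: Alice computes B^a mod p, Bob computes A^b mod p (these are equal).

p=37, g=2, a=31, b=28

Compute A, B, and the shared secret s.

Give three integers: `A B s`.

A = 2^31 mod 37  (bits of 31 = 11111)
  bit 0 = 1: r = r^2 * 2 mod 37 = 1^2 * 2 = 1*2 = 2
  bit 1 = 1: r = r^2 * 2 mod 37 = 2^2 * 2 = 4*2 = 8
  bit 2 = 1: r = r^2 * 2 mod 37 = 8^2 * 2 = 27*2 = 17
  bit 3 = 1: r = r^2 * 2 mod 37 = 17^2 * 2 = 30*2 = 23
  bit 4 = 1: r = r^2 * 2 mod 37 = 23^2 * 2 = 11*2 = 22
  -> A = 22
B = 2^28 mod 37  (bits of 28 = 11100)
  bit 0 = 1: r = r^2 * 2 mod 37 = 1^2 * 2 = 1*2 = 2
  bit 1 = 1: r = r^2 * 2 mod 37 = 2^2 * 2 = 4*2 = 8
  bit 2 = 1: r = r^2 * 2 mod 37 = 8^2 * 2 = 27*2 = 17
  bit 3 = 0: r = r^2 mod 37 = 17^2 = 30
  bit 4 = 0: r = r^2 mod 37 = 30^2 = 12
  -> B = 12
s = B^a = 12^31 mod 37  (bits of 31 = 11111)
  bit 0 = 1: r = r^2 * 12 mod 37 = 1^2 * 12 = 1*12 = 12
  bit 1 = 1: r = r^2 * 12 mod 37 = 12^2 * 12 = 33*12 = 26
  bit 2 = 1: r = r^2 * 12 mod 37 = 26^2 * 12 = 10*12 = 9
  bit 3 = 1: r = r^2 * 12 mod 37 = 9^2 * 12 = 7*12 = 10
  bit 4 = 1: r = r^2 * 12 mod 37 = 10^2 * 12 = 26*12 = 16
  -> s = B^a = 16

Answer: 22 12 16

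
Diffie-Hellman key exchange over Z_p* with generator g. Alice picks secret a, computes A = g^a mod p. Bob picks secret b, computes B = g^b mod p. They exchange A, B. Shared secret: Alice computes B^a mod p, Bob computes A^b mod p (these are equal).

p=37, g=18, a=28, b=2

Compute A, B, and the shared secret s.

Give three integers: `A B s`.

Answer: 34 28 9

Derivation:
A = 18^28 mod 37  (bits of 28 = 11100)
  bit 0 = 1: r = r^2 * 18 mod 37 = 1^2 * 18 = 1*18 = 18
  bit 1 = 1: r = r^2 * 18 mod 37 = 18^2 * 18 = 28*18 = 23
  bit 2 = 1: r = r^2 * 18 mod 37 = 23^2 * 18 = 11*18 = 13
  bit 3 = 0: r = r^2 mod 37 = 13^2 = 21
  bit 4 = 0: r = r^2 mod 37 = 21^2 = 34
  -> A = 34
B = 18^2 mod 37  (bits of 2 = 10)
  bit 0 = 1: r = r^2 * 18 mod 37 = 1^2 * 18 = 1*18 = 18
  bit 1 = 0: r = r^2 mod 37 = 18^2 = 28
  -> B = 28
s = B^a = 28^28 mod 37  (bits of 28 = 11100)
  bit 0 = 1: r = r^2 * 28 mod 37 = 1^2 * 28 = 1*28 = 28
  bit 1 = 1: r = r^2 * 28 mod 37 = 28^2 * 28 = 7*28 = 11
  bit 2 = 1: r = r^2 * 28 mod 37 = 11^2 * 28 = 10*28 = 21
  bit 3 = 0: r = r^2 mod 37 = 21^2 = 34
  bit 4 = 0: r = r^2 mod 37 = 34^2 = 9
  -> s = B^a = 9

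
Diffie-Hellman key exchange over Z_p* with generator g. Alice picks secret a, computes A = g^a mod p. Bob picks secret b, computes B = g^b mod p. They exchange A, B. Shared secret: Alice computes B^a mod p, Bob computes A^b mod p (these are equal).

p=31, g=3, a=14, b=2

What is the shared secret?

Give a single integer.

A = 3^14 mod 31  (bits of 14 = 1110)
  bit 0 = 1: r = r^2 * 3 mod 31 = 1^2 * 3 = 1*3 = 3
  bit 1 = 1: r = r^2 * 3 mod 31 = 3^2 * 3 = 9*3 = 27
  bit 2 = 1: r = r^2 * 3 mod 31 = 27^2 * 3 = 16*3 = 17
  bit 3 = 0: r = r^2 mod 31 = 17^2 = 10
  -> A = 10
B = 3^2 mod 31  (bits of 2 = 10)
  bit 0 = 1: r = r^2 * 3 mod 31 = 1^2 * 3 = 1*3 = 3
  bit 1 = 0: r = r^2 mod 31 = 3^2 = 9
  -> B = 9
s = B^a = 9^14 mod 31  (bits of 14 = 1110)
  bit 0 = 1: r = r^2 * 9 mod 31 = 1^2 * 9 = 1*9 = 9
  bit 1 = 1: r = r^2 * 9 mod 31 = 9^2 * 9 = 19*9 = 16
  bit 2 = 1: r = r^2 * 9 mod 31 = 16^2 * 9 = 8*9 = 10
  bit 3 = 0: r = r^2 mod 31 = 10^2 = 7
  -> s = B^a = 7

Answer: 7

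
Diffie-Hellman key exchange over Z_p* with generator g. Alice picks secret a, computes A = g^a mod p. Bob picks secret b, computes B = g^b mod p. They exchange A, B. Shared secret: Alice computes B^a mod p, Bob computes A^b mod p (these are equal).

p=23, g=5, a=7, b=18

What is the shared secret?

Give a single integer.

A = 5^7 mod 23  (bits of 7 = 111)
  bit 0 = 1: r = r^2 * 5 mod 23 = 1^2 * 5 = 1*5 = 5
  bit 1 = 1: r = r^2 * 5 mod 23 = 5^2 * 5 = 2*5 = 10
  bit 2 = 1: r = r^2 * 5 mod 23 = 10^2 * 5 = 8*5 = 17
  -> A = 17
B = 5^18 mod 23  (bits of 18 = 10010)
  bit 0 = 1: r = r^2 * 5 mod 23 = 1^2 * 5 = 1*5 = 5
  bit 1 = 0: r = r^2 mod 23 = 5^2 = 2
  bit 2 = 0: r = r^2 mod 23 = 2^2 = 4
  bit 3 = 1: r = r^2 * 5 mod 23 = 4^2 * 5 = 16*5 = 11
  bit 4 = 0: r = r^2 mod 23 = 11^2 = 6
  -> B = 6
s = B^a = 6^7 mod 23  (bits of 7 = 111)
  bit 0 = 1: r = r^2 * 6 mod 23 = 1^2 * 6 = 1*6 = 6
  bit 1 = 1: r = r^2 * 6 mod 23 = 6^2 * 6 = 13*6 = 9
  bit 2 = 1: r = r^2 * 6 mod 23 = 9^2 * 6 = 12*6 = 3
  -> s = B^a = 3

Answer: 3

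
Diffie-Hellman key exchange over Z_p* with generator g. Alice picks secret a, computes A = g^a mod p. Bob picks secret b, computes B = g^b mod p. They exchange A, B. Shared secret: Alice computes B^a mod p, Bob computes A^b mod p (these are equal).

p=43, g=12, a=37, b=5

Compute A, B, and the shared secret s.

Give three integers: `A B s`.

A = 12^37 mod 43  (bits of 37 = 100101)
  bit 0 = 1: r = r^2 * 12 mod 43 = 1^2 * 12 = 1*12 = 12
  bit 1 = 0: r = r^2 mod 43 = 12^2 = 15
  bit 2 = 0: r = r^2 mod 43 = 15^2 = 10
  bit 3 = 1: r = r^2 * 12 mod 43 = 10^2 * 12 = 14*12 = 39
  bit 4 = 0: r = r^2 mod 43 = 39^2 = 16
  bit 5 = 1: r = r^2 * 12 mod 43 = 16^2 * 12 = 41*12 = 19
  -> A = 19
B = 12^5 mod 43  (bits of 5 = 101)
  bit 0 = 1: r = r^2 * 12 mod 43 = 1^2 * 12 = 1*12 = 12
  bit 1 = 0: r = r^2 mod 43 = 12^2 = 15
  bit 2 = 1: r = r^2 * 12 mod 43 = 15^2 * 12 = 10*12 = 34
  -> B = 34
s = B^a = 34^37 mod 43  (bits of 37 = 100101)
  bit 0 = 1: r = r^2 * 34 mod 43 = 1^2 * 34 = 1*34 = 34
  bit 1 = 0: r = r^2 mod 43 = 34^2 = 38
  bit 2 = 0: r = r^2 mod 43 = 38^2 = 25
  bit 3 = 1: r = r^2 * 34 mod 43 = 25^2 * 34 = 23*34 = 8
  bit 4 = 0: r = r^2 mod 43 = 8^2 = 21
  bit 5 = 1: r = r^2 * 34 mod 43 = 21^2 * 34 = 11*34 = 30
  -> s = B^a = 30

Answer: 19 34 30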